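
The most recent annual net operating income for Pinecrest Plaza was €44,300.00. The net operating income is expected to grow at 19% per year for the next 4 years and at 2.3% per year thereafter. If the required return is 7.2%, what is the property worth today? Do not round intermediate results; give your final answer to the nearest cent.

D_1 = 52717.00000
D_2 = 62733.23000
D_3 = 74652.54370
D_4 = 88836.52700
Terminal value at year 4: TV = D_4×(1+g_2)/(r−g_2) = 90879.76712/0.049 = 1854689.12498
P_0 = D_1/(1+r)^1 + D_2/(1+r)^2 + D_3/(1+r)^3 + D_4/(1+r)^4 + TV/(1+r)^4
    = 49176.30597 + 54589.36950 + 60598.27398 + 67268.60638 + 1404403.76169 = 1636036.31751

€1636036.32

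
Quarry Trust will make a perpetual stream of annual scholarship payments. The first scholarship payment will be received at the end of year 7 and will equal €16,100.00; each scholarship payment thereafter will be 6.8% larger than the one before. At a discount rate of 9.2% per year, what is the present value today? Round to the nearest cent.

Value at end of year 6: C₁ / (r − g) = €16,100.00 / (0.092 − 0.068) = €670,833.3333
Discount to today: PV = €670,833.3333 / (1 + 0.092)^6 = €670,833.3333 / 1.695649 = €395,620.52

€395620.52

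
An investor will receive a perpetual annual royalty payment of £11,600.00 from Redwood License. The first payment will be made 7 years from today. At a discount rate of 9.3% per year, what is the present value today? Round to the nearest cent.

£73156.69

Value at end of year 6: C / r = £11,600.00 / 0.093 = £124,731.1828
Discount to today: PV = £124,731.1828 / (1 + 0.093)^6 = £124,731.1828 / 1.704987 = £73,156.69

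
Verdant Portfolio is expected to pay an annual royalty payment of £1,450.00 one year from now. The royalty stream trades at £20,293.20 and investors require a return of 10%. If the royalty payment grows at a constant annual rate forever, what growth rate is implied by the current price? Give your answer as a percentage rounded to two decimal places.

2.85%

P = D₁/(r−g) ⇒ g = r − D₁/P = 0.1 − £1,450.00/£20,293.20 = 0.028547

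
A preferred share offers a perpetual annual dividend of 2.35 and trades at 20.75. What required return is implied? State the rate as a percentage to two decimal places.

P = C/r ⇒ r = C/P = 2.35/20.75 = 0.113253

11.33%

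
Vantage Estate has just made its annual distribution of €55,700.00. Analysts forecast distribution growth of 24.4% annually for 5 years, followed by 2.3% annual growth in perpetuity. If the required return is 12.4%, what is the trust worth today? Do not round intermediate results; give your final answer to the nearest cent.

€1318328.59

D_1 = 69290.80000
D_2 = 86197.75520
D_3 = 107230.00747
D_4 = 133394.12929
D_5 = 165942.29684
Terminal value at year 5: TV = D_5×(1+g_2)/(r−g_2) = 169758.96967/0.101 = 1680781.87788
P_0 = D_1/(1+r)^1 + D_2/(1+r)^2 + D_3/(1+r)^3 + D_4/(1+r)^4 + D_5/(1+r)^5 + TV/(1+r)^5
    = 61646.61922 + 68228.10881 + 75512.24854 + 83574.05444 + 92496.55135 + 936871.01025 = 1318328.59261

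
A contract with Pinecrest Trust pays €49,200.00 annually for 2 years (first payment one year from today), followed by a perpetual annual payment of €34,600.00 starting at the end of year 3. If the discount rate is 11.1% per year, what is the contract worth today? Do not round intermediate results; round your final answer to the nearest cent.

€336681.39

PV of 2-year annuity: €49,200.00 × [1 − (1+0.111)^−2] / 0.111 = 84144.40004
Perpetuity value at year 2: €34,600.00 / 0.111 = 311711.71171
PV of perpetuity: 311711.71171 / (1+0.111)^2 = 252536.99136
Total PV = 84144.40004 + 252536.99136 = 336681.39140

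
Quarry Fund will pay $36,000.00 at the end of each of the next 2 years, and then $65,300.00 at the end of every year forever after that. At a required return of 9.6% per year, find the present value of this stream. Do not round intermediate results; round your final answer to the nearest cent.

PV of 2-year annuity: $36,000.00 × [1 − (1+0.096)^−2] / 0.096 = 62816.34610
Perpetuity value at year 2: $65,300.00 / 0.096 = 680208.33333
PV of perpetuity: 680208.33333 / (1+0.096)^2 = 566266.46110
Total PV = 62816.34610 + 566266.46110 = 629082.80720

$629082.81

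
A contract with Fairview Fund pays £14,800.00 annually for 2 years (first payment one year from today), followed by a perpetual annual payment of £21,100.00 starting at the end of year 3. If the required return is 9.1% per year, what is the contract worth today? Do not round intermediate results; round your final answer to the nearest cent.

PV of 2-year annuity: £14,800.00 × [1 − (1+0.091)^−2] / 0.091 = 25999.57489
Perpetuity value at year 2: £21,100.00 / 0.091 = 231868.13187
PV of perpetuity: 231868.13187 / (1+0.091)^2 = 194801.17037
Total PV = 25999.57489 + 194801.17037 = 220800.74526

£220800.75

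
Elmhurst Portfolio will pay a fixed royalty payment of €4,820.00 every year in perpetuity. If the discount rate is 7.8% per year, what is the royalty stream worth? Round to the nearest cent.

Level perpetuity: PV = C / r = €4,820.00 / 0.078 = €61,794.87

€61794.87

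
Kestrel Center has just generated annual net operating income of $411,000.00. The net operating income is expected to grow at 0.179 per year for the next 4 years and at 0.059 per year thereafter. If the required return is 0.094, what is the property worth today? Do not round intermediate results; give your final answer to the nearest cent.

$18763857.69

D_1 = 484569.00000
D_2 = 571306.85100
D_3 = 673570.77733
D_4 = 794139.94647
Terminal value at year 4: TV = D_4×(1+g_2)/(r−g_2) = 840994.20331/0.035 = 24028405.80893
P_0 = D_1/(1+r)^1 + D_2/(1+r)^2 + D_3/(1+r)^3 + D_4/(1+r)^4 + TV/(1+r)^4
    = 442933.27239 + 477347.64913 + 514435.90341 + 554405.78622 + 16774735.07435 = 18763857.68551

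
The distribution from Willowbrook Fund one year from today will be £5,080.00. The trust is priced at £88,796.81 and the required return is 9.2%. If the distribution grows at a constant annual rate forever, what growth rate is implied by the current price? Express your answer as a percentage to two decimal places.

P = D₁/(r−g) ⇒ g = r − D₁/P = 0.092 − £5,080.00/£88,796.81 = 0.034791

3.48%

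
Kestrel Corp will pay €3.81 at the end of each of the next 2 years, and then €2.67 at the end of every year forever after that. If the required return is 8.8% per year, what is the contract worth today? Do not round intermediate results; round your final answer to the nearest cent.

PV of 2-year annuity: €3.81 × [1 − (1+0.088)^−2] / 0.088 = 6.72044
Perpetuity value at year 2: €2.67 / 0.088 = 30.34091
PV of perpetuity: 30.34091 / (1+0.088)^2 = 25.63131
Total PV = 6.72044 + 25.63131 = 32.35175

€32.35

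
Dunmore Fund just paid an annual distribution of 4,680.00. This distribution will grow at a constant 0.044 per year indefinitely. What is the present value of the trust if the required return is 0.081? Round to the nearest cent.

132051.89

D₁ = D₀ × (1 + g) = 4,680.00 × 1.044 = 4,885.9200
Growing perpetuity: P = D₁ / (r − g) = 4,885.9200 / (0.081 − 0.044) = 132,051.89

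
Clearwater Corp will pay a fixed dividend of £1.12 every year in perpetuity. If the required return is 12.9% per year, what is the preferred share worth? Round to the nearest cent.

£8.68

Level perpetuity: PV = C / r = £1.12 / 0.129 = £8.68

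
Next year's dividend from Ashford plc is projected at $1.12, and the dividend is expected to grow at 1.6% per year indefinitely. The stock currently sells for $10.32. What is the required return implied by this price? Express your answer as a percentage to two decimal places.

12.45%

P = D₁/(r − g) ⇒ r = D₁/P + g = $1.1200/$10.32 + 0.016 = 0.108527 + 0.016 = 0.124527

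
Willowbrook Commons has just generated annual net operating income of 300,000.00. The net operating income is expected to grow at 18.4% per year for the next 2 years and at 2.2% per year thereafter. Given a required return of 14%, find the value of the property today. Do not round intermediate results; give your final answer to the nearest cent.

3437930.42

D_1 = 355200.00000
D_2 = 420556.80000
Terminal value at year 2: TV = D_2×(1+g_2)/(r−g_2) = 429809.04960/0.118 = 3642449.57288
P_0 = D_1/(1+r)^1 + D_2/(1+r)^2 + TV/(1+r)^2
    = 311578.94737 + 323604.80148 + 2802746.67042 = 3437930.41927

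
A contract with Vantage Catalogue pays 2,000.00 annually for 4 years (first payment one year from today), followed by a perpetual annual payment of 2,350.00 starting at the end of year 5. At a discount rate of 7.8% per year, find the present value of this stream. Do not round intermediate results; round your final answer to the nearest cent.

PV of 4-year annuity: 2,000.00 × [1 − (1+0.078)^−4] / 0.078 = 6653.85080
Perpetuity value at year 4: 2,350.00 / 0.078 = 30128.20513
PV of perpetuity: 30128.20513 / (1+0.078)^4 = 22309.93044
Total PV = 6653.85080 + 22309.93044 = 28963.78124

28963.78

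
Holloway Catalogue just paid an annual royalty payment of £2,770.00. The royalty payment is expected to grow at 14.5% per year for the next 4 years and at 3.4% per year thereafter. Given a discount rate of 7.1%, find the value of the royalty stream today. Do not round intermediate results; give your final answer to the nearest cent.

D_1 = 3171.65000
D_2 = 3631.53925
D_3 = 4158.11244
D_4 = 4761.03875
Terminal value at year 4: TV = D_4×(1+g_2)/(r−g_2) = 4922.91406/0.037 = 133051.73142
P_0 = D_1/(1+r)^1 + D_2/(1+r)^2 + D_3/(1+r)^3 + D_4/(1+r)^4 + TV/(1+r)^4
    = 2961.39122 + 3166.00649 + 3384.75951 + 3618.62711 + 101125.95760 = 114256.74193

£114256.74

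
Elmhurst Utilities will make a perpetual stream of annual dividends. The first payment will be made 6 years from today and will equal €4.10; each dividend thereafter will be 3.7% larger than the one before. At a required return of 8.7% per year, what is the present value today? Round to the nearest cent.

€54.03

Value at end of year 5: C₁ / (r − g) = €4.10 / (0.087 − 0.037) = €82.0000
Discount to today: PV = €82.0000 / (1 + 0.087)^5 = €82.0000 / 1.517566 = €54.03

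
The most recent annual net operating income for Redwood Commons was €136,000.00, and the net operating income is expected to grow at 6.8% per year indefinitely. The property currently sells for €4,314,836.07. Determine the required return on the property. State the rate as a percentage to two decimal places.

10.17%

D₁ = €136,000.00 × 1.068 = €145,248.0000
P = D₁/(r − g) ⇒ r = D₁/P + g = €145,248.0000/€4,314,836.07 + 0.068 = 0.033662 + 0.068 = 0.101662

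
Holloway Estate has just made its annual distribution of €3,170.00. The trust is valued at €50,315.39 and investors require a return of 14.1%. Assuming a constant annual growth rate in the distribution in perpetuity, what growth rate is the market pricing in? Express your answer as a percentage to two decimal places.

7.34%

P = D₀(1+g)/(r−g) ⇒ P(r−g) = D₀(1+g) ⇒ g(P+D₀) = P·r − D₀
g = (P·r − D₀)/(P + D₀) = (€50,315.39×0.141 − €3,170.00) / (€50,315.39 + €3,170.00) = 0.073375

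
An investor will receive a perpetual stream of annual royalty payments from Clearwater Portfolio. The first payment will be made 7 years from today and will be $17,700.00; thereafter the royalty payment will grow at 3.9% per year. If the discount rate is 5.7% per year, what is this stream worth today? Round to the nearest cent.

$705100.20

Value at end of year 6: C₁ / (r − g) = $17,700.00 / (0.057 − 0.039) = $983,333.3333
Discount to today: PV = $983,333.3333 / (1 + 0.057)^6 = $983,333.3333 / 1.394601 = $705,100.20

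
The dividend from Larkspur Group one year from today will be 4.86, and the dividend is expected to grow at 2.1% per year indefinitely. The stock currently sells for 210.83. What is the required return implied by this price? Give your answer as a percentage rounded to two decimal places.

4.41%

P = D₁/(r − g) ⇒ r = D₁/P + g = 4.8600/210.83 + 0.021 = 0.023052 + 0.021 = 0.044052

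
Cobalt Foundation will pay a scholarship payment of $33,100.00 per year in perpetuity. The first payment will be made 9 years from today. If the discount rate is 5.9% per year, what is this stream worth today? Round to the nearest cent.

$354656.81

Value at end of year 8: C / r = $33,100.00 / 0.059 = $561,016.9492
Discount to today: PV = $561,016.9492 / (1 + 0.059)^8 = $561,016.9492 / 1.581859 = $354,656.81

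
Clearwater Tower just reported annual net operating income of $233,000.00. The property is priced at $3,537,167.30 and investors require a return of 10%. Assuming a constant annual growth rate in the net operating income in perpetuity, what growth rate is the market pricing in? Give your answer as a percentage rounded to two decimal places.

P = D₀(1+g)/(r−g) ⇒ P(r−g) = D₀(1+g) ⇒ g(P+D₀) = P·r − D₀
g = (P·r − D₀)/(P + D₀) = ($3,537,167.30×0.1 − $233,000.00) / ($3,537,167.30 + $233,000.00) = 0.032019

3.20%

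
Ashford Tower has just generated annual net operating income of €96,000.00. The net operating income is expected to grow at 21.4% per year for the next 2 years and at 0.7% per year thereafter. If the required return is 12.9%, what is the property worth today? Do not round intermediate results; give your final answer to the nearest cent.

€1130427.22

D_1 = 116544.00000
D_2 = 141484.41600
Terminal value at year 2: TV = D_2×(1+g_2)/(r−g_2) = 142474.80691/0.122 = 1167826.28616
P_0 = D_1/(1+r)^1 + D_2/(1+r)^2 + TV/(1+r)^2
    = 103227.63508 + 110999.42337 + 916200.15845 = 1130427.21689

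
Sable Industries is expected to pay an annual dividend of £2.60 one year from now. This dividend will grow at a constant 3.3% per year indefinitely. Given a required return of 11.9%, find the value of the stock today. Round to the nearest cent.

£30.23

Growing perpetuity: P = D₁ / (r − g) = £2.6000 / (0.119 − 0.033) = £30.23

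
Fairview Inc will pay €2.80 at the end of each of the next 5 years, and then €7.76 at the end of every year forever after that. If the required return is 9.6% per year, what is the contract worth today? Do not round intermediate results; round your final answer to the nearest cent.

PV of 5-year annuity: €2.80 × [1 − (1+0.096)^−5] / 0.096 = 10.72356
Perpetuity value at year 5: €7.76 / 0.096 = 80.83333
PV of perpetuity: 80.83333 / (1+0.096)^5 = 51.11375
Total PV = 10.72356 + 51.11375 = 61.83731

€61.84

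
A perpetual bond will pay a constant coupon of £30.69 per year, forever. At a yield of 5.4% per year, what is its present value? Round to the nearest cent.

Level perpetuity: PV = C / r = £30.69 / 0.054 = £568.33

£568.33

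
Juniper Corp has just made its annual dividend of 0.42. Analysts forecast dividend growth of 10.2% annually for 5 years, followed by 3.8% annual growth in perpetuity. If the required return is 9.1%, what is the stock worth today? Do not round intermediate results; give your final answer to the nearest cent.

10.81

D_1 = 0.46284
D_2 = 0.51005
D_3 = 0.56207
D_4 = 0.61941
D_5 = 0.68259
Terminal value at year 5: TV = D_5×(1+g_2)/(r−g_2) = 0.70852/0.053 = 13.36838
P_0 = D_1/(1+r)^1 + D_2/(1+r)^2 + D_3/(1+r)^3 + D_4/(1+r)^4 + D_5/(1+r)^5 + TV/(1+r)^5
    = 0.42423 + 0.42851 + 0.43283 + 0.43720 + 0.44160 + 8.64878 = 10.81316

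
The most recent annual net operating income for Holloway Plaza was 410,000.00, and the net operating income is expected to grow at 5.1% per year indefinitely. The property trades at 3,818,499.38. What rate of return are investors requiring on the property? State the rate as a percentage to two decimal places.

16.38%

D₁ = 410,000.00 × 1.051 = 430,910.0000
P = D₁/(r − g) ⇒ r = D₁/P + g = 430,910.0000/3,818,499.38 + 0.051 = 0.112848 + 0.051 = 0.163848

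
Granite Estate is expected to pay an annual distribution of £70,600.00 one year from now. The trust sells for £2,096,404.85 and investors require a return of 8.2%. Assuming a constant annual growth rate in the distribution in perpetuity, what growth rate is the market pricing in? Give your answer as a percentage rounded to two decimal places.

4.83%

P = D₁/(r−g) ⇒ g = r − D₁/P = 0.082 − £70,600.00/£2,096,404.85 = 0.048323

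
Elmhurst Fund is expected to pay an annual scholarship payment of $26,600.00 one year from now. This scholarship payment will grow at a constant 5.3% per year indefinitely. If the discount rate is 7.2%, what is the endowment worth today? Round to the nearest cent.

Growing perpetuity: P = D₁ / (r − g) = $26,600.0000 / (0.072 − 0.053) = $1,400,000.00

$1400000.00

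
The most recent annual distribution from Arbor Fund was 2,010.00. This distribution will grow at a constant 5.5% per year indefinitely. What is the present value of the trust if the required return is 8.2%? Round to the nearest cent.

78538.89

D₁ = D₀ × (1 + g) = 2,010.00 × 1.055 = 2,120.5500
Growing perpetuity: P = D₁ / (r − g) = 2,120.5500 / (0.082 − 0.055) = 78,538.89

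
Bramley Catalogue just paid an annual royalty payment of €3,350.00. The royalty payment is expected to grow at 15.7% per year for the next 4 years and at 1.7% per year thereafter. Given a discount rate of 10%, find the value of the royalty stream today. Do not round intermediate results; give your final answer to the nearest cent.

D_1 = 3875.95000
D_2 = 4484.47415
D_3 = 5188.53659
D_4 = 6003.13684
Terminal value at year 4: TV = D_4×(1+g_2)/(r−g_2) = 6105.19016/0.083 = 73556.50798
P_0 = D_1/(1+r)^1 + D_2/(1+r)^2 + D_3/(1+r)^3 + D_4/(1+r)^4 + TV/(1+r)^4
    = 3523.59091 + 3706.17698 + 3898.22434 + 4100.22323 + 50240.08468 = 65468.30014

€65468.30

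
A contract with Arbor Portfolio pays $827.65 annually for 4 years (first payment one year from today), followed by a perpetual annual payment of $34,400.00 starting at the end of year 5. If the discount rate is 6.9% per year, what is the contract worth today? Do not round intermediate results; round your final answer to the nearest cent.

$384576.89

PV of 4-year annuity: $827.65 × [1 − (1+0.069)^−4] / 0.069 = 2809.76580
Perpetuity value at year 4: $34,400.00 / 0.069 = 498550.72464
PV of perpetuity: 498550.72464 / (1+0.069)^4 = 381767.12817
Total PV = 2809.76580 + 381767.12817 = 384576.89397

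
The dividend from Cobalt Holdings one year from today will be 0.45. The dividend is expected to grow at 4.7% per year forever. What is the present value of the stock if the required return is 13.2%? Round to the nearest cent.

Growing perpetuity: P = D₁ / (r − g) = 0.4500 / (0.132 − 0.047) = 5.29

5.29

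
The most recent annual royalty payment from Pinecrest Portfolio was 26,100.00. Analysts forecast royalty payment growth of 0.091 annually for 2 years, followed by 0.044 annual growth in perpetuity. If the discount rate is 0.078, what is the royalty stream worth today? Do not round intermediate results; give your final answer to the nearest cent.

874017.45

D_1 = 28475.10000
D_2 = 31066.33410
Terminal value at year 2: TV = D_2×(1+g_2)/(r−g_2) = 32433.25280/0.034 = 953919.20001
P_0 = D_1/(1+r)^1 + D_2/(1+r)^2 + TV/(1+r)^2
    = 26414.74954 + 26733.29475 + 820869.40360 = 874017.44789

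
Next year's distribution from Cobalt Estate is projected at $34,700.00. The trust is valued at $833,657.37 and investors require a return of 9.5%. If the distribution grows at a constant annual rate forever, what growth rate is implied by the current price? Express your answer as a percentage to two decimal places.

P = D₁/(r−g) ⇒ g = r − D₁/P = 0.095 − $34,700.00/$833,657.37 = 0.053376

5.34%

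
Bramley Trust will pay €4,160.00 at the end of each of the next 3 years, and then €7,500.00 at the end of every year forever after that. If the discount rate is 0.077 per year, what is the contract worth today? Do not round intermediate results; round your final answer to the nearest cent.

PV of 3-year annuity: €4,160.00 × [1 − (1+0.077)^−3] / 0.077 = 10779.02289
Perpetuity value at year 3: €7,500.00 / 0.077 = 97402.59740
PV of perpetuity: 97402.59740 / (1+0.077)^3 = 77969.26286
Total PV = 10779.02289 + 77969.26286 = 88748.28575

€88748.29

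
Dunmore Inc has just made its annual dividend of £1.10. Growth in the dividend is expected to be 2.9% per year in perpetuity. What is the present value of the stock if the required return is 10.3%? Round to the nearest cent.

D₁ = D₀ × (1 + g) = £1.10 × 1.029 = £1.1319
Growing perpetuity: P = D₁ / (r − g) = £1.1319 / (0.103 − 0.029) = £15.30

£15.30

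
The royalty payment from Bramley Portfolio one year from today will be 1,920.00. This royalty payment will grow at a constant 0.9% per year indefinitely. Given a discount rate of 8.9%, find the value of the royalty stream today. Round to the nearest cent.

24000.00

Growing perpetuity: P = D₁ / (r − g) = 1,920.0000 / (0.089 − 0.009) = 24,000.00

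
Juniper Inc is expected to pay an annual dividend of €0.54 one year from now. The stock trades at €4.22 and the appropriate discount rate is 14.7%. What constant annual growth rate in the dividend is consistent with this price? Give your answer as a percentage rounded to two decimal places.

1.90%

P = D₁/(r−g) ⇒ g = r − D₁/P = 0.147 − €0.54/€4.22 = 0.019038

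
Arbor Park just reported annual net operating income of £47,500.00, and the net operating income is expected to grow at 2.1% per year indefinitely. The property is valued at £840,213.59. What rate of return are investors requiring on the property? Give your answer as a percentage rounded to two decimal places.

7.87%

D₁ = £47,500.00 × 1.021 = £48,497.5000
P = D₁/(r − g) ⇒ r = D₁/P + g = £48,497.5000/£840,213.59 + 0.021 = 0.057720 + 0.021 = 0.078720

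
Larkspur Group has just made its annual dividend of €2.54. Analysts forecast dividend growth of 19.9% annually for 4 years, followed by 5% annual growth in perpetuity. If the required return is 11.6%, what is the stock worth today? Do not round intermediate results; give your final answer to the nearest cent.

D_1 = 3.04546
D_2 = 3.65151
D_3 = 4.37816
D_4 = 5.24941
Terminal value at year 4: TV = D_4×(1+g_2)/(r−g_2) = 5.51188/0.066 = 83.51333
P_0 = D_1/(1+r)^1 + D_2/(1+r)^2 + D_3/(1+r)^3 + D_4/(1+r)^4 + TV/(1+r)^4
    = 2.72891 + 2.93186 + 3.14991 + 3.38418 + 53.83925 = 66.03412

€66.03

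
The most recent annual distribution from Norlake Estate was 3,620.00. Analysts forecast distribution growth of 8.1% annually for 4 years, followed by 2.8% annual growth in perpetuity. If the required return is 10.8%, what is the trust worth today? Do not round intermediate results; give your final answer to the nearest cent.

55765.02

D_1 = 3913.22000
D_2 = 4230.19082
D_3 = 4572.83628
D_4 = 4943.23601
Terminal value at year 4: TV = D_4×(1+g_2)/(r−g_2) = 5081.64662/0.08 = 63520.58279
P_0 = D_1/(1+r)^1 + D_2/(1+r)^2 + D_3/(1+r)^3 + D_4/(1+r)^4 + TV/(1+r)^4
    = 3531.78700 + 3445.72360 + 3361.75741 + 3279.83733 + 42145.90971 = 55765.01506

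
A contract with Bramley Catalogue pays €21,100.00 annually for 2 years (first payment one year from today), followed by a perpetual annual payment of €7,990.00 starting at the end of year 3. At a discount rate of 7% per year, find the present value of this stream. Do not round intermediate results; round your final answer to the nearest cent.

€137845.98

PV of 2-year annuity: €21,100.00 × [1 − (1+0.07)^−2] / 0.07 = 38149.18333
Perpetuity value at year 2: €7,990.00 / 0.07 = 114142.85714
PV of perpetuity: 114142.85714 / (1+0.07)^2 = 99696.79198
Total PV = 38149.18333 + 99696.79198 = 137845.97532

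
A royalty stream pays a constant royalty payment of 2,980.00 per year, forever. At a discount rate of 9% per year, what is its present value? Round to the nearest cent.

33111.11

Level perpetuity: PV = C / r = 2,980.00 / 0.09 = 33,111.11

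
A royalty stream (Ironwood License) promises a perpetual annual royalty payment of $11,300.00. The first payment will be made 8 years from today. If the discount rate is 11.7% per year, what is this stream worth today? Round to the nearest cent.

Value at end of year 7: C / r = $11,300.00 / 0.117 = $96,581.1966
Discount to today: PV = $96,581.1966 / (1 + 0.117)^7 = $96,581.1966 / 2.169563 = $44,516.43

$44516.43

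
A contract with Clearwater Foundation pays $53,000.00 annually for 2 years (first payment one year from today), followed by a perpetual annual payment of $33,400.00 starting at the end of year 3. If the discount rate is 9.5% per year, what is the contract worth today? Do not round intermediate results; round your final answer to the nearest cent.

PV of 2-year annuity: $53,000.00 × [1 − (1+0.095)^−2] / 0.095 = 92604.40775
Perpetuity value at year 2: $33,400.00 / 0.095 = 351578.94737
PV of perpetuity: 351578.94737 / (1+0.095)^2 = 293220.69796
Total PV = 92604.40775 + 293220.69796 = 385825.10571

$385825.11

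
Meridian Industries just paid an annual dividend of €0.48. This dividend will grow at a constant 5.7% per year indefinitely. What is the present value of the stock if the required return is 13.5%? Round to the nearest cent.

D₁ = D₀ × (1 + g) = €0.48 × 1.057 = €0.5074
Growing perpetuity: P = D₁ / (r − g) = €0.5074 / (0.135 − 0.057) = €6.50

€6.50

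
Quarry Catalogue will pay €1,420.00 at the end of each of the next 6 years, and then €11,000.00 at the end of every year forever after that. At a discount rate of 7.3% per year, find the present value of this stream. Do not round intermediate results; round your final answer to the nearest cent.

PV of 6-year annuity: €1,420.00 × [1 − (1+0.073)^−6] / 0.073 = 6706.25324
Perpetuity value at year 6: €11,000.00 / 0.073 = 150684.93151
PV of perpetuity: 150684.93151 / (1+0.073)^6 = 98735.08247
Total PV = 6706.25324 + 98735.08247 = 105441.33571

€105441.34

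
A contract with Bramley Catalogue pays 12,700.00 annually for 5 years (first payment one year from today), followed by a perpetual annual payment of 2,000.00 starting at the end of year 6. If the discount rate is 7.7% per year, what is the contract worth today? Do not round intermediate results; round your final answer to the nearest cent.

69035.96

PV of 5-year annuity: 12,700.00 × [1 − (1+0.077)^−5] / 0.077 = 51110.89830
Perpetuity value at year 5: 2,000.00 / 0.077 = 25974.02597
PV of perpetuity: 25974.02597 / (1+0.077)^5 = 17925.06561
Total PV = 51110.89830 + 17925.06561 = 69035.96391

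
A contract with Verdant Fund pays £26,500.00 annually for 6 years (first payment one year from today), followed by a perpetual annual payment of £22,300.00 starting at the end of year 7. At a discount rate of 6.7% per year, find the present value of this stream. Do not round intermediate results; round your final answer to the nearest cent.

£353042.05

PV of 6-year annuity: £26,500.00 × [1 − (1+0.067)^−6] / 0.067 = 127491.67935
Perpetuity value at year 6: £22,300.00 / 0.067 = 332835.82090
PV of perpetuity: 332835.82090 / (1+0.067)^6 = 225550.36997
Total PV = 127491.67935 + 225550.36997 = 353042.04932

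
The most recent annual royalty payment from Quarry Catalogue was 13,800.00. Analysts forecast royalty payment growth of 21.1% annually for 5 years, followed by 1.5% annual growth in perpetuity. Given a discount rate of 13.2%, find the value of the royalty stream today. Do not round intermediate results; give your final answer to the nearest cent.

252607.01

D_1 = 16711.80000
D_2 = 20237.98980
D_3 = 24508.20565
D_4 = 29679.43704
D_5 = 35941.79825
Terminal value at year 5: TV = D_5×(1+g_2)/(r−g_2) = 36480.92523/0.117 = 311802.77973
P_0 = D_1/(1+r)^1 + D_2/(1+r)^2 + D_3/(1+r)^3 + D_4/(1+r)^4 + D_5/(1+r)^5 + TV/(1+r)^5
    = 14763.07420 + 15793.35942 + 16895.54616 + 18074.65230 + 19336.04588 + 167744.32963 = 252607.00760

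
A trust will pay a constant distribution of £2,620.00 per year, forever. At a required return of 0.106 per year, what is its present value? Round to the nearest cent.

Level perpetuity: PV = C / r = £2,620.00 / 0.106 = £24,716.98

£24716.98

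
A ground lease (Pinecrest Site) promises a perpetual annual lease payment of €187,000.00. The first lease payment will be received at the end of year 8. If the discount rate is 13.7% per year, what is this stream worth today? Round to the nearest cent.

Value at end of year 7: C / r = €187,000.00 / 0.137 = €1,364,963.5036
Discount to today: PV = €1,364,963.5036 / (1 + 0.137)^7 = €1,364,963.5036 / 2.456537 = €555,645.48

€555645.48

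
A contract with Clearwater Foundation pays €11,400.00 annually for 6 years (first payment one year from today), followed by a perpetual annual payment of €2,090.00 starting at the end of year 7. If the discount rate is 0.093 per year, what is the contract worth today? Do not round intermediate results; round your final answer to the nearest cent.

€63866.09

PV of 6-year annuity: €11,400.00 × [1 − (1+0.093)^−6] / 0.093 = 50685.27384
Perpetuity value at year 6: €2,090.00 / 0.093 = 22473.11828
PV of perpetuity: 22473.11828 / (1+0.093)^6 = 13180.81808
Total PV = 50685.27384 + 13180.81808 = 63866.09191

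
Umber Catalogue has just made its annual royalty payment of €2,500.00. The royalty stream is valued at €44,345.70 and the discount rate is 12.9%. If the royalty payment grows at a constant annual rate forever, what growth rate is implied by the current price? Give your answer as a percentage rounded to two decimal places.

P = D₀(1+g)/(r−g) ⇒ P(r−g) = D₀(1+g) ⇒ g(P+D₀) = P·r − D₀
g = (P·r − D₀)/(P + D₀) = (€44,345.70×0.129 − €2,500.00) / (€44,345.70 + €2,500.00) = 0.068749

6.87%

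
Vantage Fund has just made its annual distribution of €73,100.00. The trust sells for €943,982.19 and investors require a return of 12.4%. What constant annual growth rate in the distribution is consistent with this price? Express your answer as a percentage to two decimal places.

P = D₀(1+g)/(r−g) ⇒ P(r−g) = D₀(1+g) ⇒ g(P+D₀) = P·r − D₀
g = (P·r − D₀)/(P + D₀) = (€943,982.19×0.124 − €73,100.00) / (€943,982.19 + €73,100.00) = 0.043216

4.32%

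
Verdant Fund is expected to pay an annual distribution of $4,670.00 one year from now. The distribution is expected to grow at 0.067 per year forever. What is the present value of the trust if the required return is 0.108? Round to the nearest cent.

Growing perpetuity: P = D₁ / (r − g) = $4,670.0000 / (0.108 − 0.067) = $113,902.44

$113902.44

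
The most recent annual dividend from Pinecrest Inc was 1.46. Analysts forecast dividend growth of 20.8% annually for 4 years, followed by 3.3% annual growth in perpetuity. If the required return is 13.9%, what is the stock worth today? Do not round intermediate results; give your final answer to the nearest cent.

24.78

D_1 = 1.76368
D_2 = 2.13053
D_3 = 2.57367
D_4 = 3.10900
Terminal value at year 4: TV = D_4×(1+g_2)/(r−g_2) = 3.21160/0.106 = 30.29808
P_0 = D_1/(1+r)^1 + D_2/(1+r)^2 + D_3/(1+r)^3 + D_4/(1+r)^4 + TV/(1+r)^4
    = 1.54845 + 1.64225 + 1.74174 + 1.84725 + 18.00197 = 24.78166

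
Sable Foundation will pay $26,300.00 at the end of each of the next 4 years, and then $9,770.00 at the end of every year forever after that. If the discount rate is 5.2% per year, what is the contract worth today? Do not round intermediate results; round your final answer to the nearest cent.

$246227.89

PV of 4-year annuity: $26,300.00 × [1 − (1+0.052)^−4] / 0.052 = 92826.86116
Perpetuity value at year 4: $9,770.00 / 0.052 = 187884.61538
PV of perpetuity: 187884.61538 / (1+0.052)^4 = 153401.02476
Total PV = 92826.86116 + 153401.02476 = 246227.88592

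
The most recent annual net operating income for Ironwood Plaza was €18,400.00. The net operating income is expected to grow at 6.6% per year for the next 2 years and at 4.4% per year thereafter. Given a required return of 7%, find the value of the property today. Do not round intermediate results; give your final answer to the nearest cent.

D_1 = 19614.40000
D_2 = 20908.95040
Terminal value at year 2: TV = D_2×(1+g_2)/(r−g_2) = 21828.94422/0.026 = 839574.77760
P_0 = D_1/(1+r)^1 + D_2/(1+r)^2 + TV/(1+r)^2
    = 18331.21495 + 18262.68705 + 733317.12604 = 769911.02804

€769911.03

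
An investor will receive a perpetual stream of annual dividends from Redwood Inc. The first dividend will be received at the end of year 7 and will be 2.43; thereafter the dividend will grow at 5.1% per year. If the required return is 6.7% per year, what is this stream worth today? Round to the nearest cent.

Value at end of year 6: C₁ / (r − g) = 2.43 / (0.067 − 0.051) = 151.8750
Discount to today: PV = 151.8750 / (1 + 0.067)^6 = 151.8750 / 1.475661 = 102.92

102.92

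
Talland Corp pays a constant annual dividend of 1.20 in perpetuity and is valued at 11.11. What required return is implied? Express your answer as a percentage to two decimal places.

10.80%

P = C/r ⇒ r = C/P = 1.20/11.11 = 0.108011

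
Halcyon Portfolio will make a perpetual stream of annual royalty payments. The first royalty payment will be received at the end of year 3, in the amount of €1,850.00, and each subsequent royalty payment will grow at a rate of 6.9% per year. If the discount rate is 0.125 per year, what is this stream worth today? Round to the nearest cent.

€26102.29

Value at end of year 2: C₁ / (r − g) = €1,850.00 / (0.125 − 0.069) = €33,035.7143
Discount to today: PV = €33,035.7143 / (1 + 0.125)^2 = €33,035.7143 / 1.265625 = €26,102.29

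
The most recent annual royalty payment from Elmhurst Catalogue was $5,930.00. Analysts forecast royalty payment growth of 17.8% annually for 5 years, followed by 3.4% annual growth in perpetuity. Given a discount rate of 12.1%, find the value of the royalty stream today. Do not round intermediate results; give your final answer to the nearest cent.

D_1 = 6985.54000
D_2 = 8228.96612
D_3 = 9693.72209
D_4 = 11419.20462
D_5 = 13451.82304
Terminal value at year 5: TV = D_5×(1+g_2)/(r−g_2) = 13909.18503/0.087 = 159875.68997
P_0 = D_1/(1+r)^1 + D_2/(1+r)^2 + D_3/(1+r)^3 + D_4/(1+r)^4 + D_5/(1+r)^5 + TV/(1+r)^5
    = 6231.52542 + 6548.38265 + 6881.35126 + 7231.25047 + 7598.94118 + 90313.85260 = 124805.30358

$124805.30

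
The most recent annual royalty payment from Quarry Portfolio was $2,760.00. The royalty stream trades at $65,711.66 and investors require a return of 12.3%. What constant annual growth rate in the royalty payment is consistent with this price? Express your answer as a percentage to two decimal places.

7.77%

P = D₀(1+g)/(r−g) ⇒ P(r−g) = D₀(1+g) ⇒ g(P+D₀) = P·r − D₀
g = (P·r − D₀)/(P + D₀) = ($65,711.66×0.123 − $2,760.00) / ($65,711.66 + $2,760.00) = 0.077733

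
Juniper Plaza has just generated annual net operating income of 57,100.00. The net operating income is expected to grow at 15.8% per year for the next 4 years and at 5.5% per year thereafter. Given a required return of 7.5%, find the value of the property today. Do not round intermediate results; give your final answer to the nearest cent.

4331659.68

D_1 = 66121.80000
D_2 = 76569.04440
D_3 = 88666.95342
D_4 = 102676.33205
Terminal value at year 4: TV = D_4×(1+g_2)/(r−g_2) = 108323.53032/0.02 = 5416176.51589
P_0 = D_1/(1+r)^1 + D_2/(1+r)^2 + D_3/(1+r)^3 + D_4/(1+r)^4 + TV/(1+r)^4
    = 61508.65116 + 66257.69121 + 71373.40132 + 76884.09184 + 4055635.84446 = 4331659.67999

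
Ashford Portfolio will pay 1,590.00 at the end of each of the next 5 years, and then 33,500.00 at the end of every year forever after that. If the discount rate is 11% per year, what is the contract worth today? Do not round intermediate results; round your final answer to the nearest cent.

186609.38

PV of 5-year annuity: 1,590.00 × [1 − (1+0.11)^−5] / 0.11 = 5876.47626
Perpetuity value at year 5: 33,500.00 / 0.11 = 304545.45455
PV of perpetuity: 304545.45455 / (1+0.11)^5 = 180732.90445
Total PV = 5876.47626 + 180732.90445 = 186609.38071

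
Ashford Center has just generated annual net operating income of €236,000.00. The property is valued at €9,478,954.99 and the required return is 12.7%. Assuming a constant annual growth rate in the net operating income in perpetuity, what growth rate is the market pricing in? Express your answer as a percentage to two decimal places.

9.96%

P = D₀(1+g)/(r−g) ⇒ P(r−g) = D₀(1+g) ⇒ g(P+D₀) = P·r − D₀
g = (P·r − D₀)/(P + D₀) = (€9,478,954.99×0.127 − €236,000.00) / (€9,478,954.99 + €236,000.00) = 0.099622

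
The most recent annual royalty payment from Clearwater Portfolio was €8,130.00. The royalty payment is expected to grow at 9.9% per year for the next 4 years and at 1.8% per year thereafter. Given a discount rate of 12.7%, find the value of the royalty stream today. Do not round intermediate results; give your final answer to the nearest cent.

D_1 = 8934.87000
D_2 = 9819.42213
D_3 = 10791.54492
D_4 = 11859.90787
Terminal value at year 4: TV = D_4×(1+g_2)/(r−g_2) = 12073.38621/0.109 = 110765.01110
P_0 = D_1/(1+r)^1 + D_2/(1+r)^2 + D_3/(1+r)^3 + D_4/(1+r)^4 + TV/(1+r)^4
    = 7928.01242 + 7731.04317 + 7538.96756 + 7351.66402 + 68660.49517 = 99210.18234

€99210.18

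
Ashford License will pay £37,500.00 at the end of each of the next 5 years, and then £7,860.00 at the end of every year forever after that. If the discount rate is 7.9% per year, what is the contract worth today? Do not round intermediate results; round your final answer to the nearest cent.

£218150.16

PV of 5-year annuity: £37,500.00 × [1 − (1+0.079)^−5] / 0.079 = 150122.08079
Perpetuity value at year 5: £7,860.00 / 0.079 = 99493.67089
PV of perpetuity: 99493.67089 / (1+0.079)^5 = 68028.08275
Total PV = 150122.08079 + 68028.08275 = 218150.16354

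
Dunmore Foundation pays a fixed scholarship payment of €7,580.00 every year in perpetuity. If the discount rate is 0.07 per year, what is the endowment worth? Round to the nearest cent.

€108285.71

Level perpetuity: PV = C / r = €7,580.00 / 0.07 = €108,285.71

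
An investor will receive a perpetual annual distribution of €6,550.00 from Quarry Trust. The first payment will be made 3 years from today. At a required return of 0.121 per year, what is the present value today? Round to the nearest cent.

€43076.93

Value at end of year 2: C / r = €6,550.00 / 0.121 = €54,132.2314
Discount to today: PV = €54,132.2314 / (1 + 0.121)^2 = €54,132.2314 / 1.256641 = €43,076.93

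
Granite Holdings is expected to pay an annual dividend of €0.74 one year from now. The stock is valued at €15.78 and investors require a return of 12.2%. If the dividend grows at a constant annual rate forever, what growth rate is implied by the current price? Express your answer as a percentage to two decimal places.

7.51%

P = D₁/(r−g) ⇒ g = r − D₁/P = 0.122 − €0.74/€15.78 = 0.075105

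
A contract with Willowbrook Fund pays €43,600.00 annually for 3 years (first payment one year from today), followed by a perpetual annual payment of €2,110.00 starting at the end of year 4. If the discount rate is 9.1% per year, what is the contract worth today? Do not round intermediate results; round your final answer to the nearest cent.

PV of 3-year annuity: €43,600.00 × [1 − (1+0.091)^−3] / 0.091 = 110168.04972
Perpetuity value at year 3: €2,110.00 / 0.091 = 23186.81319
PV of perpetuity: 23186.81319 / (1+0.091)^3 = 17855.28601
Total PV = 110168.04972 + 17855.28601 = 128023.33573

€128023.34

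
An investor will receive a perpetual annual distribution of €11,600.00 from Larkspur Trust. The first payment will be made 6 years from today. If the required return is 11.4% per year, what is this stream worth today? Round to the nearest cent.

Value at end of year 5: C / r = €11,600.00 / 0.114 = €101,754.3860
Discount to today: PV = €101,754.3860 / (1 + 0.114)^5 = €101,754.3860 / 1.715639 = €59,309.90

€59309.90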